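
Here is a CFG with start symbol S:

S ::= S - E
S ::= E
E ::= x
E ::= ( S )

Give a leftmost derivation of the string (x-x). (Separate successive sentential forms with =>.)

S => E   [S ::= E]
E => (S)   [E ::= ( S )]
(S) => (S-E)   [S ::= S - E]
(S-E) => (E-E)   [S ::= E]
(E-E) => (x-E)   [E ::= x]
(x-E) => (x-x)   [E ::= x]

S=>E=>(S)=>(S-E)=>(E-E)=>(x-E)=>(x-x)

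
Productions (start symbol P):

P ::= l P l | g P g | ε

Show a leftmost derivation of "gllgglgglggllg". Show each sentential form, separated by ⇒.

P ⇒ gPg ⇒ glPlg ⇒ gllPllg ⇒ gllgPgllg ⇒ gllggPggllg ⇒ gllgglPlggllg ⇒ gllgglgPglggllg ⇒ gllgglgglggllg

P ⇒ gPg   [P ::= g P g]
gPg ⇒ glPlg   [P ::= l P l]
glPlg ⇒ gllPllg   [P ::= l P l]
gllPllg ⇒ gllgPgllg   [P ::= g P g]
gllgPgllg ⇒ gllggPggllg   [P ::= g P g]
gllggPggllg ⇒ gllgglPlggllg   [P ::= l P l]
gllgglPlggllg ⇒ gllgglgPglggllg   [P ::= g P g]
gllgglgPglggllg ⇒ gllgglgglggllg   [P ::= ε]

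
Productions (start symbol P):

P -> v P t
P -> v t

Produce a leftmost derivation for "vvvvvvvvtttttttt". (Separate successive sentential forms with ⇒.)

P ⇒ vPt ⇒ vvPtt ⇒ vvvPttt ⇒ vvvvPtttt ⇒ vvvvvPttttt ⇒ vvvvvvPtttttt ⇒ vvvvvvvPttttttt ⇒ vvvvvvvvtttttttt

P ⇒ vPt   [P -> v P t]
vPt ⇒ vvPtt   [P -> v P t]
vvPtt ⇒ vvvPttt   [P -> v P t]
vvvPttt ⇒ vvvvPtttt   [P -> v P t]
vvvvPtttt ⇒ vvvvvPttttt   [P -> v P t]
vvvvvPttttt ⇒ vvvvvvPtttttt   [P -> v P t]
vvvvvvPtttttt ⇒ vvvvvvvPttttttt   [P -> v P t]
vvvvvvvPttttttt ⇒ vvvvvvvvtttttttt   [P -> v t]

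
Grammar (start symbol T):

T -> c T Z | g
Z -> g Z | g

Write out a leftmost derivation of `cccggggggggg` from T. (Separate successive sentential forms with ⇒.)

T⇒cTZ⇒ccTZZ⇒cccTZZZ⇒cccgZZZ⇒cccggZZZ⇒cccgggZZZ⇒cccggggZZZ⇒cccgggggZZ⇒cccggggggZZ⇒cccgggggggZZ⇒cccggggggggZ⇒cccggggggggg

T ⇒ cTZ   [T -> c T Z]
cTZ ⇒ ccTZZ   [T -> c T Z]
ccTZZ ⇒ cccTZZZ   [T -> c T Z]
cccTZZZ ⇒ cccgZZZ   [T -> g]
cccgZZZ ⇒ cccggZZZ   [Z -> g Z]
cccggZZZ ⇒ cccgggZZZ   [Z -> g Z]
cccgggZZZ ⇒ cccggggZZZ   [Z -> g Z]
cccggggZZZ ⇒ cccgggggZZ   [Z -> g]
cccgggggZZ ⇒ cccggggggZZ   [Z -> g Z]
cccggggggZZ ⇒ cccgggggggZZ   [Z -> g Z]
cccgggggggZZ ⇒ cccggggggggZ   [Z -> g]
cccggggggggZ ⇒ cccggggggggg   [Z -> g]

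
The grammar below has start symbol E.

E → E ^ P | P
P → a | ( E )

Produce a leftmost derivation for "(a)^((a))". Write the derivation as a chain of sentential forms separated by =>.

E=>E^P=>P^P=>(E)^P=>(P)^P=>(a)^P=>(a)^(E)=>(a)^(P)=>(a)^((E))=>(a)^((P))=>(a)^((a))

E => E^P   [E → E ^ P]
E^P => P^P   [E → P]
P^P => (E)^P   [P → ( E )]
(E)^P => (P)^P   [E → P]
(P)^P => (a)^P   [P → a]
(a)^P => (a)^(E)   [P → ( E )]
(a)^(E) => (a)^(P)   [E → P]
(a)^(P) => (a)^((E))   [P → ( E )]
(a)^((E)) => (a)^((P))   [E → P]
(a)^((P)) => (a)^((a))   [P → a]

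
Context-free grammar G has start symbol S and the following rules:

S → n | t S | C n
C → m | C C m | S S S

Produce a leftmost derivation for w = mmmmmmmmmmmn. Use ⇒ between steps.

S⇒Cn⇒CCmn⇒CCmCmn⇒mCmCmn⇒mCCmmCmn⇒mmCmmCmn⇒mmCCmmmCmn⇒mmCCmCmmmCmn⇒mmmCmCmmmCmn⇒mmmmmCmmmCmn⇒mmmmmmmmmCmn⇒mmmmmmmmmmmn

S ⇒ Cn   [S → C n]
Cn ⇒ CCmn   [C → C C m]
CCmn ⇒ CCmCmn   [C → C C m]
CCmCmn ⇒ mCmCmn   [C → m]
mCmCmn ⇒ mCCmmCmn   [C → C C m]
mCCmmCmn ⇒ mmCmmCmn   [C → m]
mmCmmCmn ⇒ mmCCmmmCmn   [C → C C m]
mmCCmmmCmn ⇒ mmCCmCmmmCmn   [C → C C m]
mmCCmCmmmCmn ⇒ mmmCmCmmmCmn   [C → m]
mmmCmCmmmCmn ⇒ mmmmmCmmmCmn   [C → m]
mmmmmCmmmCmn ⇒ mmmmmmmmmCmn   [C → m]
mmmmmmmmmCmn ⇒ mmmmmmmmmmmn   [C → m]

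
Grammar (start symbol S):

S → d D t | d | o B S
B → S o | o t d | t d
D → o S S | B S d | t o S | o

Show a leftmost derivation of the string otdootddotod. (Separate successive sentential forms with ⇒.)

S ⇒ oBS ⇒ otdS ⇒ otdoBS ⇒ otdoSoS ⇒ otdooBSoS ⇒ otdootdSoS ⇒ otdootddDtoS ⇒ otdootddotoS ⇒ otdootddotod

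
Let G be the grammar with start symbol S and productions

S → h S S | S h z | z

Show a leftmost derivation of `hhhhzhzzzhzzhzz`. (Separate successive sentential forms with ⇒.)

S ⇒ hSS   [S → h S S]
hSS ⇒ hShzS   [S → S h z]
hShzS ⇒ hhSShzS   [S → h S S]
hhSShzS ⇒ hhShzShzS   [S → S h z]
hhShzShzS ⇒ hhhSShzShzS   [S → h S S]
hhhSShzShzS ⇒ hhhhSSShzShzS   [S → h S S]
hhhhSSShzShzS ⇒ hhhhShzSShzShzS   [S → S h z]
hhhhShzSShzShzS ⇒ hhhhzhzSShzShzS   [S → z]
hhhhzhzSShzShzS ⇒ hhhhzhzzShzShzS   [S → z]
hhhhzhzzShzShzS ⇒ hhhhzhzzzhzShzS   [S → z]
hhhhzhzzzhzShzS ⇒ hhhhzhzzzhzzhzS   [S → z]
hhhhzhzzzhzzhzS ⇒ hhhhzhzzzhzzhzz   [S → z]

S ⇒ hSS ⇒ hShzS ⇒ hhSShzS ⇒ hhShzShzS ⇒ hhhSShzShzS ⇒ hhhhSSShzShzS ⇒ hhhhShzSShzShzS ⇒ hhhhzhzSShzShzS ⇒ hhhhzhzzShzShzS ⇒ hhhhzhzzzhzShzS ⇒ hhhhzhzzzhzzhzS ⇒ hhhhzhzzzhzzhzz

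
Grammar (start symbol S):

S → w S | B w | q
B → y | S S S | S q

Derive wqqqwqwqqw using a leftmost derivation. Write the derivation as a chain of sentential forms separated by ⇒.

S ⇒ wS ⇒ wBw ⇒ wSSSw ⇒ wBwSSw ⇒ wSSSwSSw ⇒ wqSSwSSw ⇒ wqBwSwSSw ⇒ wqSqwSwSSw ⇒ wqqqwSwSSw ⇒ wqqqwqwSSw ⇒ wqqqwqwqSw ⇒ wqqqwqwqqw

S ⇒ wS   [S → w S]
wS ⇒ wBw   [S → B w]
wBw ⇒ wSSSw   [B → S S S]
wSSSw ⇒ wBwSSw   [S → B w]
wBwSSw ⇒ wSSSwSSw   [B → S S S]
wSSSwSSw ⇒ wqSSwSSw   [S → q]
wqSSwSSw ⇒ wqBwSwSSw   [S → B w]
wqBwSwSSw ⇒ wqSqwSwSSw   [B → S q]
wqSqwSwSSw ⇒ wqqqwSwSSw   [S → q]
wqqqwSwSSw ⇒ wqqqwqwSSw   [S → q]
wqqqwqwSSw ⇒ wqqqwqwqSw   [S → q]
wqqqwqwqSw ⇒ wqqqwqwqqw   [S → q]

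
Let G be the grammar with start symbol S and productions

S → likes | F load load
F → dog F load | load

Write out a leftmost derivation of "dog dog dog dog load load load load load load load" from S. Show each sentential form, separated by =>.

S => F load load => dog F load load load => dog dog F load load load load => dog dog dog F load load load load load => dog dog dog dog F load load load load load load => dog dog dog dog load load load load load load load

S => F load load   [S → F load load]
F load load => dog F load load load   [F → dog F load]
dog F load load load => dog dog F load load load load   [F → dog F load]
dog dog F load load load load => dog dog dog F load load load load load   [F → dog F load]
dog dog dog F load load load load load => dog dog dog dog F load load load load load load   [F → dog F load]
dog dog dog dog F load load load load load load => dog dog dog dog load load load load load load load   [F → load]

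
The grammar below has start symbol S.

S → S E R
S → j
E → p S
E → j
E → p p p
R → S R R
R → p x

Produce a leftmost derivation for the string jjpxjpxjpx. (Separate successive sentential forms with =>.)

S => SER   [S → S E R]
SER => SERER   [S → S E R]
SERER => SERERER   [S → S E R]
SERERER => jERERER   [S → j]
jERERER => jjRERER   [E → j]
jjRERER => jjpxERER   [R → p x]
jjpxERER => jjpxjRER   [E → j]
jjpxjRER => jjpxjpxER   [R → p x]
jjpxjpxER => jjpxjpxjR   [E → j]
jjpxjpxjR => jjpxjpxjpx   [R → p x]

S => SER => SERER => SERERER => jERERER => jjRERER => jjpxERER => jjpxjRER => jjpxjpxER => jjpxjpxjR => jjpxjpxjpx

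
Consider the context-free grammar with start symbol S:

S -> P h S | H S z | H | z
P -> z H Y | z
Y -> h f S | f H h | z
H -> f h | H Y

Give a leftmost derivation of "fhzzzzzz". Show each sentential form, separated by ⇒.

S ⇒ H ⇒ HY ⇒ HYY ⇒ HYYY ⇒ HYYYY ⇒ HYYYYY ⇒ HYYYYYY ⇒ fhYYYYYY ⇒ fhzYYYYY ⇒ fhzzYYYY ⇒ fhzzzYYY ⇒ fhzzzzYY ⇒ fhzzzzzY ⇒ fhzzzzzz

S ⇒ H   [S -> H]
H ⇒ HY   [H -> H Y]
HY ⇒ HYY   [H -> H Y]
HYY ⇒ HYYY   [H -> H Y]
HYYY ⇒ HYYYY   [H -> H Y]
HYYYY ⇒ HYYYYY   [H -> H Y]
HYYYYY ⇒ HYYYYYY   [H -> H Y]
HYYYYYY ⇒ fhYYYYYY   [H -> f h]
fhYYYYYY ⇒ fhzYYYYY   [Y -> z]
fhzYYYYY ⇒ fhzzYYYY   [Y -> z]
fhzzYYYY ⇒ fhzzzYYY   [Y -> z]
fhzzzYYY ⇒ fhzzzzYY   [Y -> z]
fhzzzzYY ⇒ fhzzzzzY   [Y -> z]
fhzzzzzY ⇒ fhzzzzzz   [Y -> z]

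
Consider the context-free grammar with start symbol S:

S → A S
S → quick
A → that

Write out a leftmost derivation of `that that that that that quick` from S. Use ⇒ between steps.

S ⇒ A S   [S → A S]
A S ⇒ that S   [A → that]
that S ⇒ that A S   [S → A S]
that A S ⇒ that that S   [A → that]
that that S ⇒ that that A S   [S → A S]
that that A S ⇒ that that that S   [A → that]
that that that S ⇒ that that that A S   [S → A S]
that that that A S ⇒ that that that that S   [A → that]
that that that that S ⇒ that that that that A S   [S → A S]
that that that that A S ⇒ that that that that that S   [A → that]
that that that that that S ⇒ that that that that that quick   [S → quick]

S ⇒ A S ⇒ that S ⇒ that A S ⇒ that that S ⇒ that that A S ⇒ that that that S ⇒ that that that A S ⇒ that that that that S ⇒ that that that that A S ⇒ that that that that that S ⇒ that that that that that quick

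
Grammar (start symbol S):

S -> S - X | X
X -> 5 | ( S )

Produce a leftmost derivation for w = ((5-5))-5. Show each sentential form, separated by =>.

S => S-X   [S -> S - X]
S-X => X-X   [S -> X]
X-X => (S)-X   [X -> ( S )]
(S)-X => (X)-X   [S -> X]
(X)-X => ((S))-X   [X -> ( S )]
((S))-X => ((S-X))-X   [S -> S - X]
((S-X))-X => ((X-X))-X   [S -> X]
((X-X))-X => ((5-X))-X   [X -> 5]
((5-X))-X => ((5-5))-X   [X -> 5]
((5-5))-X => ((5-5))-5   [X -> 5]

S => S-X => X-X => (S)-X => (X)-X => ((S))-X => ((S-X))-X => ((X-X))-X => ((5-X))-X => ((5-5))-X => ((5-5))-5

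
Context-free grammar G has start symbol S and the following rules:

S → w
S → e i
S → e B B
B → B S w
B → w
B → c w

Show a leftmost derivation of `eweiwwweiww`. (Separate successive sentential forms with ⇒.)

S ⇒ eBB ⇒ eBSwB ⇒ eBSwSwB ⇒ eBSwSwSwB ⇒ ewSwSwSwB ⇒ eweiwSwSwB ⇒ eweiwwwSwB ⇒ eweiwwweiwB ⇒ eweiwwweiww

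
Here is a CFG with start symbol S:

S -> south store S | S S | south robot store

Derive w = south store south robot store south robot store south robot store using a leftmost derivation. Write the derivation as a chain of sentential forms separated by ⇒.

S ⇒ S S ⇒ S S S ⇒ south store S S S ⇒ south store south robot store S S ⇒ south store south robot store south robot store S ⇒ south store south robot store south robot store south robot store

S ⇒ S S   [S -> S S]
S S ⇒ S S S   [S -> S S]
S S S ⇒ south store S S S   [S -> south store S]
south store S S S ⇒ south store south robot store S S   [S -> south robot store]
south store south robot store S S ⇒ south store south robot store south robot store S   [S -> south robot store]
south store south robot store south robot store S ⇒ south store south robot store south robot store south robot store   [S -> south robot store]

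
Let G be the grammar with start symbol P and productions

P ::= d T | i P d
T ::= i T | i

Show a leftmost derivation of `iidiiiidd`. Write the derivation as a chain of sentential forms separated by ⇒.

P ⇒ iPd ⇒ iiPdd ⇒ iidTdd ⇒ iidiTdd ⇒ iidiiTdd ⇒ iidiiiTdd ⇒ iidiiiidd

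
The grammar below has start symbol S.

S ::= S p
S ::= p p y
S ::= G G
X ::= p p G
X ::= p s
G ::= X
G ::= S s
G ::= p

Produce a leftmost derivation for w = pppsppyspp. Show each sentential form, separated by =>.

S=>Sp=>Spp=>GGpp=>XGpp=>ppGGpp=>ppXGpp=>pppsGpp=>pppsSspp=>pppsppyspp

S => Sp   [S ::= S p]
Sp => Spp   [S ::= S p]
Spp => GGpp   [S ::= G G]
GGpp => XGpp   [G ::= X]
XGpp => ppGGpp   [X ::= p p G]
ppGGpp => ppXGpp   [G ::= X]
ppXGpp => pppsGpp   [X ::= p s]
pppsGpp => pppsSspp   [G ::= S s]
pppsSspp => pppsppyspp   [S ::= p p y]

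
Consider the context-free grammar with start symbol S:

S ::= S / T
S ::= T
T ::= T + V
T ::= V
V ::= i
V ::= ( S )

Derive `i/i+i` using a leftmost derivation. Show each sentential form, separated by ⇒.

S ⇒ S/T   [S ::= S / T]
S/T ⇒ T/T   [S ::= T]
T/T ⇒ V/T   [T ::= V]
V/T ⇒ i/T   [V ::= i]
i/T ⇒ i/T+V   [T ::= T + V]
i/T+V ⇒ i/V+V   [T ::= V]
i/V+V ⇒ i/i+V   [V ::= i]
i/i+V ⇒ i/i+i   [V ::= i]

S⇒S/T⇒T/T⇒V/T⇒i/T⇒i/T+V⇒i/V+V⇒i/i+V⇒i/i+i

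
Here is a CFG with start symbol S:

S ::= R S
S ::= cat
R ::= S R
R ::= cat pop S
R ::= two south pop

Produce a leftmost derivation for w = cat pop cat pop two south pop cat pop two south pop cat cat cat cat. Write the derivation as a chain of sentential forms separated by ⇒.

S ⇒ R S ⇒ cat pop S S ⇒ cat pop R S S ⇒ cat pop cat pop S S S ⇒ cat pop cat pop R S S S ⇒ cat pop cat pop two south pop S S S ⇒ cat pop cat pop two south pop R S S S ⇒ cat pop cat pop two south pop cat pop S S S S ⇒ cat pop cat pop two south pop cat pop R S S S S ⇒ cat pop cat pop two south pop cat pop two south pop S S S S ⇒ cat pop cat pop two south pop cat pop two south pop cat S S S ⇒ cat pop cat pop two south pop cat pop two south pop cat cat S S ⇒ cat pop cat pop two south pop cat pop two south pop cat cat cat S ⇒ cat pop cat pop two south pop cat pop two south pop cat cat cat cat

S ⇒ R S   [S ::= R S]
R S ⇒ cat pop S S   [R ::= cat pop S]
cat pop S S ⇒ cat pop R S S   [S ::= R S]
cat pop R S S ⇒ cat pop cat pop S S S   [R ::= cat pop S]
cat pop cat pop S S S ⇒ cat pop cat pop R S S S   [S ::= R S]
cat pop cat pop R S S S ⇒ cat pop cat pop two south pop S S S   [R ::= two south pop]
cat pop cat pop two south pop S S S ⇒ cat pop cat pop two south pop R S S S   [S ::= R S]
cat pop cat pop two south pop R S S S ⇒ cat pop cat pop two south pop cat pop S S S S   [R ::= cat pop S]
cat pop cat pop two south pop cat pop S S S S ⇒ cat pop cat pop two south pop cat pop R S S S S   [S ::= R S]
cat pop cat pop two south pop cat pop R S S S S ⇒ cat pop cat pop two south pop cat pop two south pop S S S S   [R ::= two south pop]
cat pop cat pop two south pop cat pop two south pop S S S S ⇒ cat pop cat pop two south pop cat pop two south pop cat S S S   [S ::= cat]
cat pop cat pop two south pop cat pop two south pop cat S S S ⇒ cat pop cat pop two south pop cat pop two south pop cat cat S S   [S ::= cat]
cat pop cat pop two south pop cat pop two south pop cat cat S S ⇒ cat pop cat pop two south pop cat pop two south pop cat cat cat S   [S ::= cat]
cat pop cat pop two south pop cat pop two south pop cat cat cat S ⇒ cat pop cat pop two south pop cat pop two south pop cat cat cat cat   [S ::= cat]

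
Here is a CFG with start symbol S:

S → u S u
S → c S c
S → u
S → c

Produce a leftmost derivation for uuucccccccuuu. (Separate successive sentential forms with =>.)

S => uSu => uuSuu => uuuSuuu => uuucScuuu => uuuccSccuuu => uuucccScccuuu => uuucccccccuuu

S => uSu   [S → u S u]
uSu => uuSuu   [S → u S u]
uuSuu => uuuSuuu   [S → u S u]
uuuSuuu => uuucScuuu   [S → c S c]
uuucScuuu => uuuccSccuuu   [S → c S c]
uuuccSccuuu => uuucccScccuuu   [S → c S c]
uuucccScccuuu => uuucccccccuuu   [S → c]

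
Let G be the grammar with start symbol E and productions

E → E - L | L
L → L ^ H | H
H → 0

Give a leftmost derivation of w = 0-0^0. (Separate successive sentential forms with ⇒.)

E ⇒ E-L ⇒ L-L ⇒ H-L ⇒ 0-L ⇒ 0-L^H ⇒ 0-H^H ⇒ 0-0^H ⇒ 0-0^0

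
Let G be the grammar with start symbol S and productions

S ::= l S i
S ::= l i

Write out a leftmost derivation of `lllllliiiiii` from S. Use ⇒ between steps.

S ⇒ lSi ⇒ llSii ⇒ lllSiii ⇒ llllSiiii ⇒ lllllSiiiii ⇒ lllllliiiiii

S ⇒ lSi   [S ::= l S i]
lSi ⇒ llSii   [S ::= l S i]
llSii ⇒ lllSiii   [S ::= l S i]
lllSiii ⇒ llllSiiii   [S ::= l S i]
llllSiiii ⇒ lllllSiiiii   [S ::= l S i]
lllllSiiiii ⇒ lllllliiiiii   [S ::= l i]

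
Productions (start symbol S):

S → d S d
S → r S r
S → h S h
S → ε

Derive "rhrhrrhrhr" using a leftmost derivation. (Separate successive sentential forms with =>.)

S => rSr   [S → r S r]
rSr => rhShr   [S → h S h]
rhShr => rhrSrhr   [S → r S r]
rhrSrhr => rhrhShrhr   [S → h S h]
rhrhShrhr => rhrhrSrhrhr   [S → r S r]
rhrhrSrhrhr => rhrhrrhrhr   [S → ε]

S => rSr => rhShr => rhrSrhr => rhrhShrhr => rhrhrSrhrhr => rhrhrrhrhr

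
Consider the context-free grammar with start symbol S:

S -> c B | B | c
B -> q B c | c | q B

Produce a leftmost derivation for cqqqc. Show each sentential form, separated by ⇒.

S ⇒ cB ⇒ cqB ⇒ cqqB ⇒ cqqqB ⇒ cqqqc

S ⇒ cB   [S -> c B]
cB ⇒ cqB   [B -> q B]
cqB ⇒ cqqB   [B -> q B]
cqqB ⇒ cqqqB   [B -> q B]
cqqqB ⇒ cqqqc   [B -> c]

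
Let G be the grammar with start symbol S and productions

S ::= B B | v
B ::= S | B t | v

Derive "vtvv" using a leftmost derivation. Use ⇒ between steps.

S ⇒ BB   [S ::= B B]
BB ⇒ SB   [B ::= S]
SB ⇒ BBB   [S ::= B B]
BBB ⇒ BtBB   [B ::= B t]
BtBB ⇒ StBB   [B ::= S]
StBB ⇒ vtBB   [S ::= v]
vtBB ⇒ vtvB   [B ::= v]
vtvB ⇒ vtvv   [B ::= v]

S⇒BB⇒SB⇒BBB⇒BtBB⇒StBB⇒vtBB⇒vtvB⇒vtvv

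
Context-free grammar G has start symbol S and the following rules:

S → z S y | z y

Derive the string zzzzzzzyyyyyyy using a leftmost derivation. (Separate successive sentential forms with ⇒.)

S⇒zSy⇒zzSyy⇒zzzSyyy⇒zzzzSyyyy⇒zzzzzSyyyyy⇒zzzzzzSyyyyyy⇒zzzzzzzyyyyyyy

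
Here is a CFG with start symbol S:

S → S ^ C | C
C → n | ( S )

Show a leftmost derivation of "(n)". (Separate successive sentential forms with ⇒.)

S⇒C⇒(S)⇒(C)⇒(n)

S ⇒ C   [S → C]
C ⇒ (S)   [C → ( S )]
(S) ⇒ (C)   [S → C]
(C) ⇒ (n)   [C → n]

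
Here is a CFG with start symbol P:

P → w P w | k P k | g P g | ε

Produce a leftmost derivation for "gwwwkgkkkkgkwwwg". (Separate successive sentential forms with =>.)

P => gPg   [P → g P g]
gPg => gwPwg   [P → w P w]
gwPwg => gwwPwwg   [P → w P w]
gwwPwwg => gwwwPwwwg   [P → w P w]
gwwwPwwwg => gwwwkPkwwwg   [P → k P k]
gwwwkPkwwwg => gwwwkgPgkwwwg   [P → g P g]
gwwwkgPgkwwwg => gwwwkgkPkgkwwwg   [P → k P k]
gwwwkgkPkgkwwwg => gwwwkgkkPkkgkwwwg   [P → k P k]
gwwwkgkkPkkgkwwwg => gwwwkgkkkkgkwwwg   [P → ε]

P=>gPg=>gwPwg=>gwwPwwg=>gwwwPwwwg=>gwwwkPkwwwg=>gwwwkgPgkwwwg=>gwwwkgkPkgkwwwg=>gwwwkgkkPkkgkwwwg=>gwwwkgkkkkgkwwwg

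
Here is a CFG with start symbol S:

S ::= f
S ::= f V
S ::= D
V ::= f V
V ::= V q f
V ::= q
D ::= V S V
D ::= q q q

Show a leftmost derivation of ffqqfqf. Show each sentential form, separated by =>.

S=>fV=>fVqf=>ffVqf=>ffVqfqf=>ffqqfqf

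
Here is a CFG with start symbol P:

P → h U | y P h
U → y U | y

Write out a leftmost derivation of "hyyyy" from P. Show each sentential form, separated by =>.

P => hU   [P → h U]
hU => hyU   [U → y U]
hyU => hyyU   [U → y U]
hyyU => hyyyU   [U → y U]
hyyyU => hyyyy   [U → y]

P => hU => hyU => hyyU => hyyyU => hyyyy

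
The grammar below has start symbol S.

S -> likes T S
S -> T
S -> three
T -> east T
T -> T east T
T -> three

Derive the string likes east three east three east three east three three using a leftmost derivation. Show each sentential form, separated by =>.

S => likes T S   [S -> likes T S]
likes T S => likes T east T S   [T -> T east T]
likes T east T S => likes T east T east T S   [T -> T east T]
likes T east T east T S => likes T east T east T east T S   [T -> T east T]
likes T east T east T east T S => likes east T east T east T east T S   [T -> east T]
likes east T east T east T east T S => likes east three east T east T east T S   [T -> three]
likes east three east T east T east T S => likes east three east three east T east T S   [T -> three]
likes east three east three east T east T S => likes east three east three east three east T S   [T -> three]
likes east three east three east three east T S => likes east three east three east three east three S   [T -> three]
likes east three east three east three east three S => likes east three east three east three east three three   [S -> three]

S => likes T S => likes T east T S => likes T east T east T S => likes T east T east T east T S => likes east T east T east T east T S => likes east three east T east T east T S => likes east three east three east T east T S => likes east three east three east three east T S => likes east three east three east three east three S => likes east three east three east three east three three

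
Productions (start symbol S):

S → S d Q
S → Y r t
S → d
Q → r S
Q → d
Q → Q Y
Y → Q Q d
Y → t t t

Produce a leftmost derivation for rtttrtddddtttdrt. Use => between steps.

S => Yrt => QQdrt => rSQdrt => rYrtQdrt => rtttrtQdrt => rtttrtQYdrt => rtttrtQYYdrt => rtttrtdYYdrt => rtttrtdQQdYdrt => rtttrtddQdYdrt => rtttrtddddYdrt => rtttrtddddtttdrt

S => Yrt   [S → Y r t]
Yrt => QQdrt   [Y → Q Q d]
QQdrt => rSQdrt   [Q → r S]
rSQdrt => rYrtQdrt   [S → Y r t]
rYrtQdrt => rtttrtQdrt   [Y → t t t]
rtttrtQdrt => rtttrtQYdrt   [Q → Q Y]
rtttrtQYdrt => rtttrtQYYdrt   [Q → Q Y]
rtttrtQYYdrt => rtttrtdYYdrt   [Q → d]
rtttrtdYYdrt => rtttrtdQQdYdrt   [Y → Q Q d]
rtttrtdQQdYdrt => rtttrtddQdYdrt   [Q → d]
rtttrtddQdYdrt => rtttrtddddYdrt   [Q → d]
rtttrtddddYdrt => rtttrtddddtttdrt   [Y → t t t]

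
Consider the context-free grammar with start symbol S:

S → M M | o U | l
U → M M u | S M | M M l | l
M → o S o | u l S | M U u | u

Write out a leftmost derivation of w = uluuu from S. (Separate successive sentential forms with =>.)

S=>MM=>ulSM=>ulMMM=>uluMM=>uluuM=>uluuu

S => MM   [S → M M]
MM => ulSM   [M → u l S]
ulSM => ulMMM   [S → M M]
ulMMM => uluMM   [M → u]
uluMM => uluuM   [M → u]
uluuM => uluuu   [M → u]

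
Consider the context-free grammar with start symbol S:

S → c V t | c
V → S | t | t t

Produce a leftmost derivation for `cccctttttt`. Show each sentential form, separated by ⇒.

S⇒cVt⇒cSt⇒ccVtt⇒ccStt⇒cccVttt⇒cccSttt⇒ccccVtttt⇒cccctttttt

S ⇒ cVt   [S → c V t]
cVt ⇒ cSt   [V → S]
cSt ⇒ ccVtt   [S → c V t]
ccVtt ⇒ ccStt   [V → S]
ccStt ⇒ cccVttt   [S → c V t]
cccVttt ⇒ cccSttt   [V → S]
cccSttt ⇒ ccccVtttt   [S → c V t]
ccccVtttt ⇒ cccctttttt   [V → t t]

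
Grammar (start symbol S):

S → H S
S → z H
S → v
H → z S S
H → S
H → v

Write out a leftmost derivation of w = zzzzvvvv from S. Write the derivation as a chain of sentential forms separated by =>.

S => zH => zzSS => zzHSS => zzzSSSS => zzzzHSSS => zzzzvSSS => zzzzvvSS => zzzzvvvS => zzzzvvvv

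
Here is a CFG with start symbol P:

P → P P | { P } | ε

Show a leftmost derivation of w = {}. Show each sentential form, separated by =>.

P => PP => {P}P => {}P => {}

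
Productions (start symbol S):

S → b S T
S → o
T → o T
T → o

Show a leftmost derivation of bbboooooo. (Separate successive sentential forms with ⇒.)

S ⇒ bST   [S → b S T]
bST ⇒ bbSTT   [S → b S T]
bbSTT ⇒ bbbSTTT   [S → b S T]
bbbSTTT ⇒ bbboTTT   [S → o]
bbboTTT ⇒ bbbooTT   [T → o]
bbbooTT ⇒ bbboooTT   [T → o T]
bbboooTT ⇒ bbbooooT   [T → o]
bbbooooT ⇒ bbboooooT   [T → o T]
bbboooooT ⇒ bbboooooo   [T → o]

S⇒bST⇒bbSTT⇒bbbSTTT⇒bbboTTT⇒bbbooTT⇒bbboooTT⇒bbbooooT⇒bbboooooT⇒bbboooooo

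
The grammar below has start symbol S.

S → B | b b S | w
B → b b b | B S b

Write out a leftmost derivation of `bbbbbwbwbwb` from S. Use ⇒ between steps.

S ⇒ bbS   [S → b b S]
bbS ⇒ bbB   [S → B]
bbB ⇒ bbBSb   [B → B S b]
bbBSb ⇒ bbBSbSb   [B → B S b]
bbBSbSb ⇒ bbBSbSbSb   [B → B S b]
bbBSbSbSb ⇒ bbbbbSbSbSb   [B → b b b]
bbbbbSbSbSb ⇒ bbbbbwbSbSb   [S → w]
bbbbbwbSbSb ⇒ bbbbbwbwbSb   [S → w]
bbbbbwbwbSb ⇒ bbbbbwbwbwb   [S → w]

S ⇒ bbS ⇒ bbB ⇒ bbBSb ⇒ bbBSbSb ⇒ bbBSbSbSb ⇒ bbbbbSbSbSb ⇒ bbbbbwbSbSb ⇒ bbbbbwbwbSb ⇒ bbbbbwbwbwb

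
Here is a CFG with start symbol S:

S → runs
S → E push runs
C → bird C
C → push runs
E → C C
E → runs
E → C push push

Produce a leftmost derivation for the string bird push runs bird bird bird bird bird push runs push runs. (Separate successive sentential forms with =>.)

S => E push runs => C C push runs => bird C C push runs => bird push runs C push runs => bird push runs bird C push runs => bird push runs bird bird C push runs => bird push runs bird bird bird C push runs => bird push runs bird bird bird bird C push runs => bird push runs bird bird bird bird bird C push runs => bird push runs bird bird bird bird bird push runs push runs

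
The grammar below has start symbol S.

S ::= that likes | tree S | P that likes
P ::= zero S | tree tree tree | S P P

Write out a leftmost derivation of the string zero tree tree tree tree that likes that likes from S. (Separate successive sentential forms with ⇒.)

S ⇒ P that likes ⇒ zero S that likes ⇒ zero tree S that likes ⇒ zero tree tree S that likes ⇒ zero tree tree tree S that likes ⇒ zero tree tree tree tree S that likes ⇒ zero tree tree tree tree that likes that likes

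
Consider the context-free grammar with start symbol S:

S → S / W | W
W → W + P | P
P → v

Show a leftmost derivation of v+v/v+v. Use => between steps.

S => S/W   [S → S / W]
S/W => W/W   [S → W]
W/W => W+P/W   [W → W + P]
W+P/W => P+P/W   [W → P]
P+P/W => v+P/W   [P → v]
v+P/W => v+v/W   [P → v]
v+v/W => v+v/W+P   [W → W + P]
v+v/W+P => v+v/P+P   [W → P]
v+v/P+P => v+v/v+P   [P → v]
v+v/v+P => v+v/v+v   [P → v]

S => S/W => W/W => W+P/W => P+P/W => v+P/W => v+v/W => v+v/W+P => v+v/P+P => v+v/v+P => v+v/v+v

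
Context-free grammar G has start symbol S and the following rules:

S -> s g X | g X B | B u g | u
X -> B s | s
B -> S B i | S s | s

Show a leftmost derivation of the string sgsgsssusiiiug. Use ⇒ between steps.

S ⇒ Bug ⇒ SBiug ⇒ sgXBiug ⇒ sgsBiug ⇒ sgsSBiiug ⇒ sgsgXBBiiug ⇒ sgsgBsBBiiug ⇒ sgsgssBBiiug ⇒ sgsgsssBiiug ⇒ sgsgsssSBiiiug ⇒ sgsgsssuBiiiug ⇒ sgsgsssusiiiug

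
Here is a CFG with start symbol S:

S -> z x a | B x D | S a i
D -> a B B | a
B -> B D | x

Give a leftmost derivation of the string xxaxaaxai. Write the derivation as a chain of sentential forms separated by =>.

S => Sai   [S -> S a i]
Sai => BxDai   [S -> B x D]
BxDai => xxDai   [B -> x]
xxDai => xxaBBai   [D -> a B B]
xxaBBai => xxaBDBai   [B -> B D]
xxaBDBai => xxaBDDBai   [B -> B D]
xxaBDDBai => xxaxDDBai   [B -> x]
xxaxDDBai => xxaxaDBai   [D -> a]
xxaxaDBai => xxaxaaBai   [D -> a]
xxaxaaBai => xxaxaaxai   [B -> x]

S=>Sai=>BxDai=>xxDai=>xxaBBai=>xxaBDBai=>xxaBDDBai=>xxaxDDBai=>xxaxaDBai=>xxaxaaBai=>xxaxaaxai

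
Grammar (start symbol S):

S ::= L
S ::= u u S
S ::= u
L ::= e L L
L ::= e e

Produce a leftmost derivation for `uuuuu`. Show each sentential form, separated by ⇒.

S ⇒ uuS   [S ::= u u S]
uuS ⇒ uuuuS   [S ::= u u S]
uuuuS ⇒ uuuuu   [S ::= u]

S⇒uuS⇒uuuuS⇒uuuuu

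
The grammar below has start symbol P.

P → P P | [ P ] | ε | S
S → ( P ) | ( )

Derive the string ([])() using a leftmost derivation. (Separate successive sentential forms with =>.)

P => PP => SP => (P)P => ([P])P => ([])P => ([])PP => ([])SP => ([])()P => ([])()

P => PP   [P → P P]
PP => SP   [P → S]
SP => (P)P   [S → ( P )]
(P)P => ([P])P   [P → [ P ]]
([P])P => ([])P   [P → ε]
([])P => ([])PP   [P → P P]
([])PP => ([])SP   [P → S]
([])SP => ([])()P   [S → ( )]
([])()P => ([])()   [P → ε]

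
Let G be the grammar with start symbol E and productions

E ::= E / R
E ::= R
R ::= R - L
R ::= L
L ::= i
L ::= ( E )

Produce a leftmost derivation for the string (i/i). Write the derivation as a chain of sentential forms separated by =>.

E => R => L => (E) => (E/R) => (R/R) => (L/R) => (i/R) => (i/L) => (i/i)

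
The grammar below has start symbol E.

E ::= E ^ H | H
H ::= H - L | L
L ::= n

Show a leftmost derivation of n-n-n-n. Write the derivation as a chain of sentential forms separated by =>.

E=>H=>H-L=>H-L-L=>H-L-L-L=>L-L-L-L=>n-L-L-L=>n-n-L-L=>n-n-n-L=>n-n-n-n

E => H   [E ::= H]
H => H-L   [H ::= H - L]
H-L => H-L-L   [H ::= H - L]
H-L-L => H-L-L-L   [H ::= H - L]
H-L-L-L => L-L-L-L   [H ::= L]
L-L-L-L => n-L-L-L   [L ::= n]
n-L-L-L => n-n-L-L   [L ::= n]
n-n-L-L => n-n-n-L   [L ::= n]
n-n-n-L => n-n-n-n   [L ::= n]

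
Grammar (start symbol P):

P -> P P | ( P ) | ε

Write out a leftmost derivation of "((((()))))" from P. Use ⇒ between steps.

P ⇒ (P)   [P -> ( P )]
(P) ⇒ (PP)   [P -> P P]
(PP) ⇒ ((P)P)   [P -> ( P )]
((P)P) ⇒ (((P))P)   [P -> ( P )]
(((P))P) ⇒ ((((P)))P)   [P -> ( P )]
((((P)))P) ⇒ (((((P))))P)   [P -> ( P )]
(((((P))))P) ⇒ ((((())))P)   [P -> ε]
((((())))P) ⇒ ((((()))))   [P -> ε]

P ⇒ (P) ⇒ (PP) ⇒ ((P)P) ⇒ (((P))P) ⇒ ((((P)))P) ⇒ (((((P))))P) ⇒ ((((())))P) ⇒ ((((()))))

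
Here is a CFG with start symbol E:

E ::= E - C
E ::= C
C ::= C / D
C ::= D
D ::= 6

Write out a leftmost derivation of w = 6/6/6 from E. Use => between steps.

E=>C=>C/D=>C/D/D=>D/D/D=>6/D/D=>6/6/D=>6/6/6

E => C   [E ::= C]
C => C/D   [C ::= C / D]
C/D => C/D/D   [C ::= C / D]
C/D/D => D/D/D   [C ::= D]
D/D/D => 6/D/D   [D ::= 6]
6/D/D => 6/6/D   [D ::= 6]
6/6/D => 6/6/6   [D ::= 6]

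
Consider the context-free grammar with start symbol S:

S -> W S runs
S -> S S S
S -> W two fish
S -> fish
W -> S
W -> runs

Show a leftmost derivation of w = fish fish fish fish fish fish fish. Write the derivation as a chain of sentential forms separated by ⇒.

S ⇒ S S S ⇒ S S S S S ⇒ S S S S S S S ⇒ fish S S S S S S ⇒ fish fish S S S S S ⇒ fish fish fish S S S S ⇒ fish fish fish fish S S S ⇒ fish fish fish fish fish S S ⇒ fish fish fish fish fish fish S ⇒ fish fish fish fish fish fish fish

S ⇒ S S S   [S -> S S S]
S S S ⇒ S S S S S   [S -> S S S]
S S S S S ⇒ S S S S S S S   [S -> S S S]
S S S S S S S ⇒ fish S S S S S S   [S -> fish]
fish S S S S S S ⇒ fish fish S S S S S   [S -> fish]
fish fish S S S S S ⇒ fish fish fish S S S S   [S -> fish]
fish fish fish S S S S ⇒ fish fish fish fish S S S   [S -> fish]
fish fish fish fish S S S ⇒ fish fish fish fish fish S S   [S -> fish]
fish fish fish fish fish S S ⇒ fish fish fish fish fish fish S   [S -> fish]
fish fish fish fish fish fish S ⇒ fish fish fish fish fish fish fish   [S -> fish]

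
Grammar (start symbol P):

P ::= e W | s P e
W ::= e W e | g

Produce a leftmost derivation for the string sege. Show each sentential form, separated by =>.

P => sPe => seWe => sege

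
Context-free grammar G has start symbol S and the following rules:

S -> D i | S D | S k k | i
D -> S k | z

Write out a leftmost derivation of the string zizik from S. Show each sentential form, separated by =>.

S => SD => DiD => ziD => ziSk => ziDik => zizik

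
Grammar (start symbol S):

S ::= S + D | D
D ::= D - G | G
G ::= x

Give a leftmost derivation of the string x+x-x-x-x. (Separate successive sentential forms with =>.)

S => S+D   [S ::= S + D]
S+D => D+D   [S ::= D]
D+D => G+D   [D ::= G]
G+D => x+D   [G ::= x]
x+D => x+D-G   [D ::= D - G]
x+D-G => x+D-G-G   [D ::= D - G]
x+D-G-G => x+D-G-G-G   [D ::= D - G]
x+D-G-G-G => x+G-G-G-G   [D ::= G]
x+G-G-G-G => x+x-G-G-G   [G ::= x]
x+x-G-G-G => x+x-x-G-G   [G ::= x]
x+x-x-G-G => x+x-x-x-G   [G ::= x]
x+x-x-x-G => x+x-x-x-x   [G ::= x]

S=>S+D=>D+D=>G+D=>x+D=>x+D-G=>x+D-G-G=>x+D-G-G-G=>x+G-G-G-G=>x+x-G-G-G=>x+x-x-G-G=>x+x-x-x-G=>x+x-x-x-x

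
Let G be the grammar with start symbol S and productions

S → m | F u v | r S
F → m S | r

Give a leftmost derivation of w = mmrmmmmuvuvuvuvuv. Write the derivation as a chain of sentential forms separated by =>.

S => Fuv => mSuv => mFuvuv => mmSuvuv => mmrSuvuv => mmrFuvuvuv => mmrmSuvuvuv => mmrmFuvuvuvuv => mmrmmSuvuvuvuv => mmrmmFuvuvuvuvuv => mmrmmmSuvuvuvuvuv => mmrmmmmuvuvuvuvuv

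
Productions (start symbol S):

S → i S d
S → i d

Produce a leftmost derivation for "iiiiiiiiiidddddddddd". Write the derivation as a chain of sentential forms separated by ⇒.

S ⇒ iSd ⇒ iiSdd ⇒ iiiSddd ⇒ iiiiSdddd ⇒ iiiiiSddddd ⇒ iiiiiiSdddddd ⇒ iiiiiiiSddddddd ⇒ iiiiiiiiSdddddddd ⇒ iiiiiiiiiSddddddddd ⇒ iiiiiiiiiidddddddddd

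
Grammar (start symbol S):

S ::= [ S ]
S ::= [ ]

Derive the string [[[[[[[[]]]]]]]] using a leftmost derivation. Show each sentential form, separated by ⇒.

S⇒[S]⇒[[S]]⇒[[[S]]]⇒[[[[S]]]]⇒[[[[[S]]]]]⇒[[[[[[S]]]]]]⇒[[[[[[[S]]]]]]]⇒[[[[[[[[]]]]]]]]

S ⇒ [S]   [S ::= [ S ]]
[S] ⇒ [[S]]   [S ::= [ S ]]
[[S]] ⇒ [[[S]]]   [S ::= [ S ]]
[[[S]]] ⇒ [[[[S]]]]   [S ::= [ S ]]
[[[[S]]]] ⇒ [[[[[S]]]]]   [S ::= [ S ]]
[[[[[S]]]]] ⇒ [[[[[[S]]]]]]   [S ::= [ S ]]
[[[[[[S]]]]]] ⇒ [[[[[[[S]]]]]]]   [S ::= [ S ]]
[[[[[[[S]]]]]]] ⇒ [[[[[[[[]]]]]]]]   [S ::= [ ]]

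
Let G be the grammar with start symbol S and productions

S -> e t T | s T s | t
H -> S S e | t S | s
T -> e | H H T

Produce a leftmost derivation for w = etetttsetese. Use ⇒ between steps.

S ⇒ etT ⇒ etHHT ⇒ etSSeHT ⇒ etetTSeHT ⇒ etetHHTSeHT ⇒ etettSHTSeHT ⇒ etetttHTSeHT ⇒ etetttsTSeHT ⇒ etetttseSeHT ⇒ etetttseteHT ⇒ etetttsetesT ⇒ etetttsetese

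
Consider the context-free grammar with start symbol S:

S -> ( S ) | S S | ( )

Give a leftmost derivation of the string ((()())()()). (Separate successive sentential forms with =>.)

S=>(S)=>(SS)=>(SSS)=>((S)SS)=>((SS)SS)=>((()S)SS)=>((()())SS)=>((()())()S)=>((()())()())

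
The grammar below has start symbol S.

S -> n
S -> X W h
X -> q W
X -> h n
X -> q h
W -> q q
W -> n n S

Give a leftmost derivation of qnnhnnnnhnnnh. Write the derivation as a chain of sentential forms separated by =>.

S => XWh => qWWh => qnnSWh => qnnXWhWh => qnnhnWhWh => qnnhnnnShWh => qnnhnnnnhWh => qnnhnnnnhnnSh => qnnhnnnnhnnnh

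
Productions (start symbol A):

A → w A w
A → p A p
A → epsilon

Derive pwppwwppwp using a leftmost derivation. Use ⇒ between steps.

A ⇒ pAp   [A → p A p]
pAp ⇒ pwAwp   [A → w A w]
pwAwp ⇒ pwpApwp   [A → p A p]
pwpApwp ⇒ pwppAppwp   [A → p A p]
pwppAppwp ⇒ pwppwAwppwp   [A → w A w]
pwppwAwppwp ⇒ pwppwwppwp   [A → epsilon]

A⇒pAp⇒pwAwp⇒pwpApwp⇒pwppAppwp⇒pwppwAwppwp⇒pwppwwppwp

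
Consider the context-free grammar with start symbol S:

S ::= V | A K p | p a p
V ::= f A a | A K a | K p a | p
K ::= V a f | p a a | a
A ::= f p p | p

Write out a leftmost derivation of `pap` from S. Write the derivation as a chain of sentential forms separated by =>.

S => AKp   [S ::= A K p]
AKp => pKp   [A ::= p]
pKp => pap   [K ::= a]

S => AKp => pKp => pap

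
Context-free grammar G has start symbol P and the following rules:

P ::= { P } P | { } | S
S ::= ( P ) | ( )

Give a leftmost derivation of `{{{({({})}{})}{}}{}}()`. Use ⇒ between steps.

P ⇒ {P}P ⇒ {{P}P}P ⇒ {{{P}P}P}P ⇒ {{{S}P}P}P ⇒ {{{(P)}P}P}P ⇒ {{{({P}P)}P}P}P ⇒ {{{({S}P)}P}P}P ⇒ {{{({(P)}P)}P}P}P ⇒ {{{({({})}P)}P}P}P ⇒ {{{({({})}{})}P}P}P ⇒ {{{({({})}{})}{}}P}P ⇒ {{{({({})}{})}{}}{}}P ⇒ {{{({({})}{})}{}}{}}S ⇒ {{{({({})}{})}{}}{}}()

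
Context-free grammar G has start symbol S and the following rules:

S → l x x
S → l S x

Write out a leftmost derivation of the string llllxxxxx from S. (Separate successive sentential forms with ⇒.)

S ⇒ lSx ⇒ llSxx ⇒ lllSxxx ⇒ llllxxxxx

S ⇒ lSx   [S → l S x]
lSx ⇒ llSxx   [S → l S x]
llSxx ⇒ lllSxxx   [S → l S x]
lllSxxx ⇒ llllxxxxx   [S → l x x]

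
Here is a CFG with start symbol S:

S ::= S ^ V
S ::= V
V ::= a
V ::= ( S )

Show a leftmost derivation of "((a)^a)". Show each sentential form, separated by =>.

S => V => (S) => (S^V) => (V^V) => ((S)^V) => ((V)^V) => ((a)^V) => ((a)^a)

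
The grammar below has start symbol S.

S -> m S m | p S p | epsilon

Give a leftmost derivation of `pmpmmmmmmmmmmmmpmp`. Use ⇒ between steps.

S ⇒ pSp   [S -> p S p]
pSp ⇒ pmSmp   [S -> m S m]
pmSmp ⇒ pmpSpmp   [S -> p S p]
pmpSpmp ⇒ pmpmSmpmp   [S -> m S m]
pmpmSmpmp ⇒ pmpmmSmmpmp   [S -> m S m]
pmpmmSmmpmp ⇒ pmpmmmSmmmpmp   [S -> m S m]
pmpmmmSmmmpmp ⇒ pmpmmmmSmmmmpmp   [S -> m S m]
pmpmmmmSmmmmpmp ⇒ pmpmmmmmSmmmmmpmp   [S -> m S m]
pmpmmmmmSmmmmmpmp ⇒ pmpmmmmmmSmmmmmmpmp   [S -> m S m]
pmpmmmmmmSmmmmmmpmp ⇒ pmpmmmmmmmmmmmmpmp   [S -> epsilon]

S⇒pSp⇒pmSmp⇒pmpSpmp⇒pmpmSmpmp⇒pmpmmSmmpmp⇒pmpmmmSmmmpmp⇒pmpmmmmSmmmmpmp⇒pmpmmmmmSmmmmmpmp⇒pmpmmmmmmSmmmmmmpmp⇒pmpmmmmmmmmmmmmpmp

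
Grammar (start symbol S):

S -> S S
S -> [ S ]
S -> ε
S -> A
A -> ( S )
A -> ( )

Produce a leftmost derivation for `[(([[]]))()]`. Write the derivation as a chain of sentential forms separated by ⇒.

S ⇒ [S]   [S -> [ S ]]
[S] ⇒ [SS]   [S -> S S]
[SS] ⇒ [AS]   [S -> A]
[AS] ⇒ [(S)S]   [A -> ( S )]
[(S)S] ⇒ [(A)S]   [S -> A]
[(A)S] ⇒ [((S))S]   [A -> ( S )]
[((S))S] ⇒ [((SS))S]   [S -> S S]
[((SS))S] ⇒ [(([S]S))S]   [S -> [ S ]]
[(([S]S))S] ⇒ [(([[S]]S))S]   [S -> [ S ]]
[(([[S]]S))S] ⇒ [(([[]]S))S]   [S -> ε]
[(([[]]S))S] ⇒ [(([[]]))S]   [S -> ε]
[(([[]]))S] ⇒ [(([[]]))A]   [S -> A]
[(([[]]))A] ⇒ [(([[]]))()]   [A -> ( )]

S ⇒ [S] ⇒ [SS] ⇒ [AS] ⇒ [(S)S] ⇒ [(A)S] ⇒ [((S))S] ⇒ [((SS))S] ⇒ [(([S]S))S] ⇒ [(([[S]]S))S] ⇒ [(([[]]S))S] ⇒ [(([[]]))S] ⇒ [(([[]]))A] ⇒ [(([[]]))()]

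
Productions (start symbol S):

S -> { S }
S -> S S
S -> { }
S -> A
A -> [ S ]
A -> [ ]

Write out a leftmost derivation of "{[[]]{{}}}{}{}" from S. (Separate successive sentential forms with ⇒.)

S⇒SS⇒SSS⇒{S}SS⇒{SS}SS⇒{AS}SS⇒{[S]S}SS⇒{[A]S}SS⇒{[[]]S}SS⇒{[[]]{S}}SS⇒{[[]]{{}}}SS⇒{[[]]{{}}}{}S⇒{[[]]{{}}}{}{}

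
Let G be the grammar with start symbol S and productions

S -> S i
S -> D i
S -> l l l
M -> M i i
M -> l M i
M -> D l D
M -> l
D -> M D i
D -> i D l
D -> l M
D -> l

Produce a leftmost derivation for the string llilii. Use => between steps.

S=>Di=>MDii=>lMiDii=>lliDii=>llilii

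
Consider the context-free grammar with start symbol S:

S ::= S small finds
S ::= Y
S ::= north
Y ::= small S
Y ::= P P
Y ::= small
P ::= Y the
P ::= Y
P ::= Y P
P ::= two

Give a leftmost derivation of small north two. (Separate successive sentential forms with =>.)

S => Y => P P => Y P => small S P => small north P => small north two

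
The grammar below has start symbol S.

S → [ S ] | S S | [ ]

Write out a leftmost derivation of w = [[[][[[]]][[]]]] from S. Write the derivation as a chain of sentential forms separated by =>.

S => [S] => [[S]] => [[SS]] => [[SSS]] => [[[]SS]] => [[[][S]S]] => [[[][[S]]S]] => [[[][[[]]]S]] => [[[][[[]]][S]]] => [[[][[[]]][[]]]]

S => [S]   [S → [ S ]]
[S] => [[S]]   [S → [ S ]]
[[S]] => [[SS]]   [S → S S]
[[SS]] => [[SSS]]   [S → S S]
[[SSS]] => [[[]SS]]   [S → [ ]]
[[[]SS]] => [[[][S]S]]   [S → [ S ]]
[[[][S]S]] => [[[][[S]]S]]   [S → [ S ]]
[[[][[S]]S]] => [[[][[[]]]S]]   [S → [ ]]
[[[][[[]]]S]] => [[[][[[]]][S]]]   [S → [ S ]]
[[[][[[]]][S]]] => [[[][[[]]][[]]]]   [S → [ ]]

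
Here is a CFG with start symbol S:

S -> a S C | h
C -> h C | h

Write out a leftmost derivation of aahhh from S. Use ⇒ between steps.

S ⇒ aSC ⇒ aaSCC ⇒ aahCC ⇒ aahhC ⇒ aahhh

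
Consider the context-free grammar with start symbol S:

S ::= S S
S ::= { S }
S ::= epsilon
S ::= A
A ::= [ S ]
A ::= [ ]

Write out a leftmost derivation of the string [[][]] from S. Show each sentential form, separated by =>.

S=>A=>[S]=>[SS]=>[AS]=>[[]S]=>[[]SS]=>[[]AS]=>[[][]S]=>[[][]]

S => A   [S ::= A]
A => [S]   [A ::= [ S ]]
[S] => [SS]   [S ::= S S]
[SS] => [AS]   [S ::= A]
[AS] => [[]S]   [A ::= [ ]]
[[]S] => [[]SS]   [S ::= S S]
[[]SS] => [[]AS]   [S ::= A]
[[]AS] => [[][]S]   [A ::= [ ]]
[[][]S] => [[][]]   [S ::= epsilon]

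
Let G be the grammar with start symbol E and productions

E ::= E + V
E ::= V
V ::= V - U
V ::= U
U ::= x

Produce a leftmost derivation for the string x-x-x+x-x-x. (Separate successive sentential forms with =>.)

E => E+V   [E ::= E + V]
E+V => V+V   [E ::= V]
V+V => V-U+V   [V ::= V - U]
V-U+V => V-U-U+V   [V ::= V - U]
V-U-U+V => U-U-U+V   [V ::= U]
U-U-U+V => x-U-U+V   [U ::= x]
x-U-U+V => x-x-U+V   [U ::= x]
x-x-U+V => x-x-x+V   [U ::= x]
x-x-x+V => x-x-x+V-U   [V ::= V - U]
x-x-x+V-U => x-x-x+V-U-U   [V ::= V - U]
x-x-x+V-U-U => x-x-x+U-U-U   [V ::= U]
x-x-x+U-U-U => x-x-x+x-U-U   [U ::= x]
x-x-x+x-U-U => x-x-x+x-x-U   [U ::= x]
x-x-x+x-x-U => x-x-x+x-x-x   [U ::= x]

E => E+V => V+V => V-U+V => V-U-U+V => U-U-U+V => x-U-U+V => x-x-U+V => x-x-x+V => x-x-x+V-U => x-x-x+V-U-U => x-x-x+U-U-U => x-x-x+x-U-U => x-x-x+x-x-U => x-x-x+x-x-x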